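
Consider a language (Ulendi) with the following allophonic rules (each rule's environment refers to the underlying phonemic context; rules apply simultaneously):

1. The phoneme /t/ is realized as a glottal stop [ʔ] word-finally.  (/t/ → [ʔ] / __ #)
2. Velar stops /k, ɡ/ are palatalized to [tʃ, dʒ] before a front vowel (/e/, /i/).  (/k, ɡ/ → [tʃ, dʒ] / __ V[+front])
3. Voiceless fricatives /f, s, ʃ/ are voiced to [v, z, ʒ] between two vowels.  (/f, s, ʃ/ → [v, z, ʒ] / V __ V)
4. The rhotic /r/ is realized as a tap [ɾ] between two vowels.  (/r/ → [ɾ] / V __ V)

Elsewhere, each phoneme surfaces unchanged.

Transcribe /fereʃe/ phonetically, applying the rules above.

[feɾeʒe]

/f/ (word-initial) is in the target of rule 3 but the environment (between two vowels) is not met → [f].
/r/ meets the environment for rule 4 (between two vowels) → [ɾ].
/ʃ/ meets the environment for rule 3 (between two vowels) → [ʒ].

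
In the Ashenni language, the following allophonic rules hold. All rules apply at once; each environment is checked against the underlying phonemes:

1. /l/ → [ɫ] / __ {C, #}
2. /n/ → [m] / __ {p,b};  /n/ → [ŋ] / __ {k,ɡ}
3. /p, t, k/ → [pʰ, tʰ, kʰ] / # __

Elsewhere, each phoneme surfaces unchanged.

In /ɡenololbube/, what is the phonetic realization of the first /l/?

/l/ — between /o/ and /o/; rule 1 does not apply here → [l].

[l]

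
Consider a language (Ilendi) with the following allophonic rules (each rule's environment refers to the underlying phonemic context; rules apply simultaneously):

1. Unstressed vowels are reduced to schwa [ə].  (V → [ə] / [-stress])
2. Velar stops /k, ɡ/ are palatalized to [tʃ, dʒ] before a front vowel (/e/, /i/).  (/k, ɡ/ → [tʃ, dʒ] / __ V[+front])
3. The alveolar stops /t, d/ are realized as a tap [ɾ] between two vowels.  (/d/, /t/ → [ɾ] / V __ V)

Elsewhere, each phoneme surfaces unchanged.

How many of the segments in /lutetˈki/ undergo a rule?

4

Segments that undergo a rule: /u/ → [ə] (rule 1); /t/ → [ɾ] (rule 3); /e/ → [ə] (rule 1); /k/ → [tʃ] (rule 2).
All other segments surface unchanged.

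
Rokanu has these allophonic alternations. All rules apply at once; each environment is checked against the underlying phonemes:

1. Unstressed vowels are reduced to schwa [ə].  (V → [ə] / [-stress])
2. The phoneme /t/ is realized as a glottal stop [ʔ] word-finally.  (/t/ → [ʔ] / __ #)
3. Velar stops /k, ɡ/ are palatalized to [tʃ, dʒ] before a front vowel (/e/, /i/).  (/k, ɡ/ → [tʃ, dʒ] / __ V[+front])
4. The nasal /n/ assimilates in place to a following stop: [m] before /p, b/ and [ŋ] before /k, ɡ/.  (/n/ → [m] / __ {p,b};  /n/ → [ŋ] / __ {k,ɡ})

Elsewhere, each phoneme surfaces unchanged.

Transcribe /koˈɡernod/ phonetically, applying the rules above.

[kəˈdʒernəd]

/k/ (word-initial) fails the environment for rule 3, so it stays [k].
/o/ meets the environment for rule 1 (in an unstressed syllable) → [ə].
Rule 3 applies to /ɡ/ (between /o/ and /e/: before a front vowel) → [dʒ].
/e/ — between /ɡ/ and /r/; rule 1 does not apply here → [e].
/n/ — between /r/ and /o/; rule 4 does not apply here → [n].
/o/ meets the environment for rule 1 (in an unstressed syllable) → [ə].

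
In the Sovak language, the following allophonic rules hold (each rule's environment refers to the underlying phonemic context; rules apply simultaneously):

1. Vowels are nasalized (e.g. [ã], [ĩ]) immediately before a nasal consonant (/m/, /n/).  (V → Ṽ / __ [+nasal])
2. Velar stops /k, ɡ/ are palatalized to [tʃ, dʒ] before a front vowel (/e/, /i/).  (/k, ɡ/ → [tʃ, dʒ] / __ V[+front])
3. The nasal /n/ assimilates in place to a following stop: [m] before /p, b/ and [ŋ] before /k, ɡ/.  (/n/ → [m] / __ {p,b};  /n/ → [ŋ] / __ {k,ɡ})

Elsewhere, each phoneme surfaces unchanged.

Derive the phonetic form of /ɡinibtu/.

[dʒĩnibtu]

/ɡ/ (word-initial) occurs before a front vowel → [dʒ] by rule 2.
Rule 1 applies to /i/ (between /ɡ/ and /n/: before a nasal consonant) → [ĩ].
/n/ (between /i/ and /i/) fails the environment for rule 3, so it stays [n].
/i/ (between /n/ and /b/) is in the target of rule 1 but the environment (before a nasal consonant) is not met → [i].
/b/ stays [b].
/t/ — not in any rule's target class → [t].
/u/ (word-final) is in the target of rule 1 but the environment (before a nasal consonant) is not met → [u].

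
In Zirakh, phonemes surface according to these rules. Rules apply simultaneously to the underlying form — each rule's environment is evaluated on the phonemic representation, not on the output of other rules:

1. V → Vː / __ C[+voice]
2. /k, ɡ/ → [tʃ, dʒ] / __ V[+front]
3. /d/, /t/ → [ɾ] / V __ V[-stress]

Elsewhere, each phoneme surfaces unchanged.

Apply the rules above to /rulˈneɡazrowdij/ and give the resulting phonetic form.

[ruːlˈneːɡaːzroːwdiːj]

/r/ (word-initial): no rule targets it → [r].
Rule 1 applies to /u/ (between /r/ and /l/: before a voiced consonant) → [uː].
/l/ — not in any rule's target class → [l].
/n/ (between /l/ and /e/): no rule targets it → [n].
/e/ meets the environment for rule 1 (before a voiced consonant) → [eː].
/ɡ/ (between /e/ and /a/) fails the environment for rule 2, so it stays [ɡ].
/a/ meets the environment for rule 1 (before a voiced consonant) → [aː].
/z/ (between /a/ and /r/) is unaffected → [z].
/r/ (between /z/ and /o/) is unaffected → [r].
/o/ meets the environment for rule 1 (before a voiced consonant) → [oː].
/w/ (between /o/ and /d/) is unaffected → [w].
/d/ (between /w/ and /i/): rule 3 targets it, but not between a vowel and a following unstressed vowel → unchanged [d].
Rule 1 applies to /i/ (between /d/ and /j/: before a voiced consonant) → [iː].
/j/ stays [j].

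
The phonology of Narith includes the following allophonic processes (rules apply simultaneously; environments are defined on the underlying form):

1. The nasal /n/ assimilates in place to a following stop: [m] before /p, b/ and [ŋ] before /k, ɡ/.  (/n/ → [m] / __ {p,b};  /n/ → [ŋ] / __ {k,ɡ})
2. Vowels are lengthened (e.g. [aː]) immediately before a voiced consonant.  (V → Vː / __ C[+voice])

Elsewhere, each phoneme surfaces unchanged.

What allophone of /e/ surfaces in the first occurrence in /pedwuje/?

[eː]

Rule 2 applies to /e/ (between /p/ and /d/: before a voiced consonant) → [eː].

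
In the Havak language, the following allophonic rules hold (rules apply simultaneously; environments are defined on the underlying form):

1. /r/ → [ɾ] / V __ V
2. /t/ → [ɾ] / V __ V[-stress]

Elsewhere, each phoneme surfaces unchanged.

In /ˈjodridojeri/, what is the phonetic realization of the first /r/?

[r]

/r/ (between /d/ and /i/) fails the environment for rule 1, so it stays [r].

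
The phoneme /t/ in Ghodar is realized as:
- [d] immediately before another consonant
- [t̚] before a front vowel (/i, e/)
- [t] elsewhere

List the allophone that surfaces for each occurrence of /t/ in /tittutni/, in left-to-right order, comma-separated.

[t̚], [d], [t], [d]

Occurrence 1 (position 1): before a front vowel (/i, e/) → [t̚].
Occurrence 2 (position 3): immediately before another consonant → [d].
Occurrence 3 (position 4): no conditioning environment matches → elsewhere allophone [t].
Occurrence 4 (position 6): immediately before another consonant → [d].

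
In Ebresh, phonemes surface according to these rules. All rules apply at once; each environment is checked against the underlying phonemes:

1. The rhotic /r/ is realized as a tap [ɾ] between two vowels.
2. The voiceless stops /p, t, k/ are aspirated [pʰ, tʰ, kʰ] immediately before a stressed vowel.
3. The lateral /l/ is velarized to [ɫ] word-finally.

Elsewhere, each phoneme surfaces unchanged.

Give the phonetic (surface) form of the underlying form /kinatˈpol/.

/k/ (word-initial): rule 2 targets it, but not immediately before a stressed vowel → unchanged [k].
/t/ (between /a/ and /p/): rule 2 targets it, but not immediately before a stressed vowel → unchanged [t].
/p/ (between /t/ and /o/) occurs immediately before a stressed vowel → [pʰ] by rule 2.
/l/ — word-final, word-finally — surfaces as [ɫ] (rule 3).

[kinatˈpʰoɫ]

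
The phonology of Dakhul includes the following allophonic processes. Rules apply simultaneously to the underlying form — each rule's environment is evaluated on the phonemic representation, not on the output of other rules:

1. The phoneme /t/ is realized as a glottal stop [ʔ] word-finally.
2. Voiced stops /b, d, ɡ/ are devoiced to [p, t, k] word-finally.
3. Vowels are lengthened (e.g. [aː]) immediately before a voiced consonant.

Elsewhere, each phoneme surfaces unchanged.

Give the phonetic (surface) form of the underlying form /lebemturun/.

/l/ (word-initial) is unaffected → [l].
/e/ meets the environment for rule 3 (before a voiced consonant) → [eː].
/b/ (between /e/ and /e/): rule 2 targets it, but not word-finally → unchanged [b].
/e/ (between /b/ and /m/) occurs before a voiced consonant → [eː] by rule 3.
/m/ stays [m].
/t/ (between /m/ and /u/) fails the environment for rule 1, so it stays [t].
/u/ (between /t/ and /r/): before a voiced consonant, so rule 3 applies → [uː].
/r/ — not in any rule's target class → [r].
/u/ meets the environment for rule 3 (before a voiced consonant) → [uː].
/n/ (word-final): no rule targets it → [n].

[leːbeːmtuːruːn]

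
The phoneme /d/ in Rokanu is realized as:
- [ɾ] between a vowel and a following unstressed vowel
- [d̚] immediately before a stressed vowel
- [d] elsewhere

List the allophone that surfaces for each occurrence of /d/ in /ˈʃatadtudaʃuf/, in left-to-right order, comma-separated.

Occurrence 1 (position 5): no conditioning environment matches → elsewhere allophone [d].
Occurrence 2 (position 8): between a vowel and a following unstressed vowel → [ɾ].

[d], [ɾ]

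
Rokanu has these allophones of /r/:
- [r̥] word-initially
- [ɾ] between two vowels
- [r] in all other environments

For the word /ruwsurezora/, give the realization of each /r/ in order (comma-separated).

Occurrence 1 (position 1): word-initially → [r̥].
Occurrence 2 (position 6): between two vowels → [ɾ].
Occurrence 3 (position 10): between two vowels → [ɾ].

[r̥], [ɾ], [ɾ]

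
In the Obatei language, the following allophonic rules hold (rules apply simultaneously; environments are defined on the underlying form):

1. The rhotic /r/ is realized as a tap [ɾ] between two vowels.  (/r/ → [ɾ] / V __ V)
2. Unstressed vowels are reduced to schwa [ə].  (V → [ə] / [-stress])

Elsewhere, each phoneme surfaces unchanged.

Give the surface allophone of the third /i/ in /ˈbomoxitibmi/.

[ə]

Rule 2 applies to /i/ (word-final: in an unstressed syllable) → [ə].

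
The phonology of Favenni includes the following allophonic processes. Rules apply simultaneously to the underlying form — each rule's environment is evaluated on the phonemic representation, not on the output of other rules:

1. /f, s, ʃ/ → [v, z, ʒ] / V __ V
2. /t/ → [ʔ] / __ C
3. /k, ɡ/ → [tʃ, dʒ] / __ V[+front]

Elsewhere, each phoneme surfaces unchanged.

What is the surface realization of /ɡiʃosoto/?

[dʒiʒozoto]

Rule 3 applies to /ɡ/ (word-initial: before a front vowel) → [dʒ].
/ʃ/ (between /i/ and /o/) occurs between two vowels → [ʒ] by rule 1.
/s/ (between /o/ and /o/): between two vowels, so rule 1 applies → [z].
/t/ (between /o/ and /o/) fails the environment for rule 2, so it stays [t].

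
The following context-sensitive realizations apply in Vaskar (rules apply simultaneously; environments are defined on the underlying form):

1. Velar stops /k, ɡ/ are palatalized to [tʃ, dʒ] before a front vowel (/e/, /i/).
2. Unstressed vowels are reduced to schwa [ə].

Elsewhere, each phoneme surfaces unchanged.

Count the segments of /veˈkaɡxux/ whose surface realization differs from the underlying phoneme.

2

Segments that undergo a rule: /e/ → [ə] (rule 2); /u/ → [ə] (rule 2).
All other segments surface unchanged.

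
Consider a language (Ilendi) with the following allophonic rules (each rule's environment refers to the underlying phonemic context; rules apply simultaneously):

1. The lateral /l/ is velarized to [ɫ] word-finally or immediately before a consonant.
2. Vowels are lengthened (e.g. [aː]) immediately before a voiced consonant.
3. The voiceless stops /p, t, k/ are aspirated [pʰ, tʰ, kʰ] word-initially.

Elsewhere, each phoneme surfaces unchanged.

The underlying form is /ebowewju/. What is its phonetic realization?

/e/ — word-initial, before a voiced consonant — surfaces as [eː] (rule 2).
/o/ (between /b/ and /w/) occurs before a voiced consonant → [oː] by rule 2.
Rule 2 applies to /e/ (between /w/ and /w/: before a voiced consonant) → [eː].
/u/ (word-final) fails the environment for rule 2, so it stays [u].

[eːboːweːwju]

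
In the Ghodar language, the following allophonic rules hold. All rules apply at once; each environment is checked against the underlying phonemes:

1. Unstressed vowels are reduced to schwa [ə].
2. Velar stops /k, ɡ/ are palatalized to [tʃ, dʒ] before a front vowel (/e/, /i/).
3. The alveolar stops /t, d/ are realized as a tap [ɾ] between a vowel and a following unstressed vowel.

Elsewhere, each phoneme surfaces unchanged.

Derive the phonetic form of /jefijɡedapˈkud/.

[jəfəjdʒəɾəpˈkud]

/j/ (word-initial): no rule targets it → [j].
Rule 1 applies to /e/ (between /j/ and /f/: in an unstressed syllable) → [ə].
/f/ — not in any rule's target class → [f].
Rule 1 applies to /i/ (between /f/ and /j/: in an unstressed syllable) → [ə].
/j/ — not in any rule's target class → [j].
/ɡ/ (between /j/ and /e/): before a front vowel, so rule 2 applies → [dʒ].
/e/ meets the environment for rule 1 (in an unstressed syllable) → [ə].
Rule 3 applies to /d/ (between /e/ and /a/: between a vowel and a following unstressed vowel) → [ɾ].
/a/ (between /d/ and /p/) occurs in an unstressed syllable → [ə] by rule 1.
/p/ (between /a/ and /k/) is unaffected → [p].
/k/ (between /p/ and /u/) is in the target of rule 2 but the environment (before a front vowel) is not met → [k].
/u/ (between /k/ and /d/): rule 1 targets it, but not in an unstressed syllable → unchanged [u].
/d/ — word-final; rule 3 does not apply here → [d].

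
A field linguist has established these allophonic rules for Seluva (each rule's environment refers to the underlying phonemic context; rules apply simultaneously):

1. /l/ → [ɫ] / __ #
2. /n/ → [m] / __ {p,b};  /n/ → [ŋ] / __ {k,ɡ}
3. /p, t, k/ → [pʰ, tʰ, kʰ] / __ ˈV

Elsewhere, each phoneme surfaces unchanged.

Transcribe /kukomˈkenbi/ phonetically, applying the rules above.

[kukomˈkʰembi]

/k/ — word-initial; rule 3 does not apply here → [k].
/k/ — between /u/ and /o/; rule 3 does not apply here → [k].
/k/ — between /m/ and /e/, immediately before a stressed vowel — surfaces as [kʰ] (rule 3).
Rule 2 applies to /n/ (between /e/ and /b/: before a labial or velar stop) → [m].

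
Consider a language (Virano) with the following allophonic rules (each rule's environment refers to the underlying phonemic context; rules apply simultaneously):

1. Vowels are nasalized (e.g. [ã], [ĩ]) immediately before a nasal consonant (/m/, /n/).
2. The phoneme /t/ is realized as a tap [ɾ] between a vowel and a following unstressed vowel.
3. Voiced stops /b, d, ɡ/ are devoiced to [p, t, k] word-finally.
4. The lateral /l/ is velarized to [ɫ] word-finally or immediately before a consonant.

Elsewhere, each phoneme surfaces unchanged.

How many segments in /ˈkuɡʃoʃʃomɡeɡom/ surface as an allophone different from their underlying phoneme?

2

Segments that undergo a rule: /o/ → [õ] (rule 1); /o/ → [õ] (rule 1).
All other segments surface unchanged.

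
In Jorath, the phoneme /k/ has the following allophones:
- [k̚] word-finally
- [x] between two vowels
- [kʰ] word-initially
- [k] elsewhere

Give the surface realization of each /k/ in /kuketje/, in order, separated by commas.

[kʰ], [x]

Occurrence 1 (position 1): word-initially → [kʰ].
Occurrence 2 (position 3): between two vowels → [x].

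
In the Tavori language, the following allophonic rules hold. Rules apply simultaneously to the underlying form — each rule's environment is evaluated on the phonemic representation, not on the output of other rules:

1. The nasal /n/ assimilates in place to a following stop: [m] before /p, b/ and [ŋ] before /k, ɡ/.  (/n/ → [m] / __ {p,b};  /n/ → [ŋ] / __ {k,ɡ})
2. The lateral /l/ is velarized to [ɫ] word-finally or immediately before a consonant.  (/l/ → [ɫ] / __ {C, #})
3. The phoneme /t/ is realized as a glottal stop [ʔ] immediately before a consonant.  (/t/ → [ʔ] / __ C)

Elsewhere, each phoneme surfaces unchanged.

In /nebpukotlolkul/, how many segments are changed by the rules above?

Segments that undergo a rule: /t/ → [ʔ] (rule 3); /l/ → [ɫ] (rule 2); /l/ → [ɫ] (rule 2).
All other segments surface unchanged.

3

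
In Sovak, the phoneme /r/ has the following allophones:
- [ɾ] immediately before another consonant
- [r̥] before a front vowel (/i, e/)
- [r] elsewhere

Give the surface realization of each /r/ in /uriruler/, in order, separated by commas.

[r̥], [r], [r]

Occurrence 1 (position 2): before a front vowel (/i, e/) → [r̥].
Occurrence 2 (position 4): no conditioning environment matches → elsewhere allophone [r].
Occurrence 3 (position 8): no conditioning environment matches → elsewhere allophone [r].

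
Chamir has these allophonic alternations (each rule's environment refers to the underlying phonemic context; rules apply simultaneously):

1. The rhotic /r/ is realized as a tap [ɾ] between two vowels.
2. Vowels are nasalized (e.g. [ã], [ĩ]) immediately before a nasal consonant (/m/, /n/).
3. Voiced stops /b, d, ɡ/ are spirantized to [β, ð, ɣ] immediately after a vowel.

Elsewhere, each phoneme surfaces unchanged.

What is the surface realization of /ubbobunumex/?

[uβboβũnũmex]

/u/ (word-initial): rule 2 targets it, but not before a nasal consonant → unchanged [u].
/b/ — between /u/ and /b/, immediately after a vowel — surfaces as [β] (rule 3).
/b/ — between /b/ and /o/; rule 3 does not apply here → [b].
/o/ (between /b/ and /b/) is in the target of rule 2 but the environment (before a nasal consonant) is not met → [o].
/b/ — between /o/ and /u/, immediately after a vowel — surfaces as [β] (rule 3).
/u/ (between /b/ and /n/): before a nasal consonant, so rule 2 applies → [ũ].
/n/ (between /u/ and /u/): no rule targets it → [n].
/u/ (between /n/ and /m/): before a nasal consonant, so rule 2 applies → [ũ].
/m/ (between /u/ and /e/) is unaffected → [m].
/e/ (between /m/ and /x/) is in the target of rule 2 but the environment (before a nasal consonant) is not met → [e].
/x/ (word-final) is unaffected → [x].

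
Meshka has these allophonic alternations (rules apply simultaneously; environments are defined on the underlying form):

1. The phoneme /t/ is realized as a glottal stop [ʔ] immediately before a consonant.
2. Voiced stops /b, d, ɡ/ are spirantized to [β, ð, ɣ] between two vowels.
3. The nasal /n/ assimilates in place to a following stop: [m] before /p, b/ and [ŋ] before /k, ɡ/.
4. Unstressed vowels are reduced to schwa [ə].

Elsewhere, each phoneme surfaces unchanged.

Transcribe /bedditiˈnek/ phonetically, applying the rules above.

[bəddətəˈnek]

/b/ (word-initial) fails the environment for rule 2, so it stays [b].
/e/ (between /b/ and /d/) occurs in an unstressed syllable → [ə] by rule 4.
/d/ (between /e/ and /d/): rule 2 targets it, but not between two vowels → unchanged [d].
/d/ (between /d/ and /i/) fails the environment for rule 2, so it stays [d].
/i/ (between /d/ and /t/) occurs in an unstressed syllable → [ə] by rule 4.
/t/ (between /i/ and /i/) fails the environment for rule 1, so it stays [t].
/i/ (between /t/ and /n/): in an unstressed syllable, so rule 4 applies → [ə].
/n/ (between /i/ and /e/): rule 3 targets it, but not before a labial or velar stop → unchanged [n].
/e/ (between /n/ and /k/): rule 4 targets it, but not in an unstressed syllable → unchanged [e].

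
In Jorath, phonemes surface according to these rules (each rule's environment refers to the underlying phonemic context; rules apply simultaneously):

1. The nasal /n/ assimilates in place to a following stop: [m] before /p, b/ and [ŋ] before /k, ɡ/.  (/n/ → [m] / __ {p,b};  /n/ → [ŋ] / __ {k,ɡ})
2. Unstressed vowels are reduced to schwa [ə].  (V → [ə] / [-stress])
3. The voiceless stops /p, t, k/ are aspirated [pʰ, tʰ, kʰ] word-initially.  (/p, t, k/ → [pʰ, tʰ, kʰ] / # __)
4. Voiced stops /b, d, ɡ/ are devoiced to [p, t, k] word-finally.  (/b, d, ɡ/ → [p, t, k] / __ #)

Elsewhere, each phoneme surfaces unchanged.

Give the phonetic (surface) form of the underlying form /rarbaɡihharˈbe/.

[rərbəɡəhhərˈbe]

Rule 2 applies to /a/ (between /r/ and /r/: in an unstressed syllable) → [ə].
/b/ — between /r/ and /a/; rule 4 does not apply here → [b].
/a/ (between /b/ and /ɡ/): in an unstressed syllable, so rule 2 applies → [ə].
/ɡ/ (between /a/ and /i/): rule 4 targets it, but not word-finally → unchanged [ɡ].
/i/ — between /ɡ/ and /h/, in an unstressed syllable — surfaces as [ə] (rule 2).
/a/ meets the environment for rule 2 (in an unstressed syllable) → [ə].
/b/ (between /r/ and /e/) fails the environment for rule 4, so it stays [b].
/e/ (word-final): rule 2 targets it, but not in an unstressed syllable → unchanged [e].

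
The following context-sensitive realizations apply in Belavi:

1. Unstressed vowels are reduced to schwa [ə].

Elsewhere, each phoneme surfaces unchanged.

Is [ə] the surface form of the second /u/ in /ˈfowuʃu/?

Yes

Rule 1 applies to /u/ (word-final: in an unstressed syllable) → [ə].
The actual realization is [ə], which matches [ə].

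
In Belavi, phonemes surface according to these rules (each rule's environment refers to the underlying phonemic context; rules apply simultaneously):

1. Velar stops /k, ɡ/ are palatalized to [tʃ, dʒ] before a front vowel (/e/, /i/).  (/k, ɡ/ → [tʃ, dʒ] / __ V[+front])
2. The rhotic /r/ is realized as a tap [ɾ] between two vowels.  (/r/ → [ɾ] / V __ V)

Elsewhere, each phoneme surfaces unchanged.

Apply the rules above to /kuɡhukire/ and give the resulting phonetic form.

[kuɡhutʃiɾe]

/k/ — word-initial; rule 1 does not apply here → [k].
/ɡ/ (between /u/ and /h/) fails the environment for rule 1, so it stays [ɡ].
/k/ — between /u/ and /i/, before a front vowel — surfaces as [tʃ] (rule 1).
/r/ — between /i/ and /e/, between two vowels — surfaces as [ɾ] (rule 2).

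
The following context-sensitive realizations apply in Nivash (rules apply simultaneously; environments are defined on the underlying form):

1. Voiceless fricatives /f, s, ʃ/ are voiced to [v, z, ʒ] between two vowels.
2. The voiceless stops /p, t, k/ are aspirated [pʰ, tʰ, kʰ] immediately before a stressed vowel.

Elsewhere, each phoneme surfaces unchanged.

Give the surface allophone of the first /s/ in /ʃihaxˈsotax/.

/s/ — between /x/ and /o/; rule 1 does not apply here → [s].

[s]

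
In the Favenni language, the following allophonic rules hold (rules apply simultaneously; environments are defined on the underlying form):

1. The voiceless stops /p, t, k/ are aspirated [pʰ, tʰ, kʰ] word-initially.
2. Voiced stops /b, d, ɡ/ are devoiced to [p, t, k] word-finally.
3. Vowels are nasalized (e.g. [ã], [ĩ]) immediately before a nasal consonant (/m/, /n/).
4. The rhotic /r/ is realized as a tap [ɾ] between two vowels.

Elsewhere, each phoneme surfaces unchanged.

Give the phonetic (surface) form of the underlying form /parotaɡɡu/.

/p/ (word-initial) occurs word-initially → [pʰ] by rule 1.
/a/ (between /p/ and /r/) fails the environment for rule 3, so it stays [a].
/r/ — between /a/ and /o/, between two vowels — surfaces as [ɾ] (rule 4).
/o/ (between /r/ and /t/) fails the environment for rule 3, so it stays [o].
/t/ (between /o/ and /a/) is in the target of rule 1 but the environment (word-initially) is not met → [t].
/a/ (between /t/ and /ɡ/): rule 3 targets it, but not before a nasal consonant → unchanged [a].
/ɡ/ (between /a/ and /ɡ/) fails the environment for rule 2, so it stays [ɡ].
/ɡ/ (between /ɡ/ and /u/): rule 2 targets it, but not word-finally → unchanged [ɡ].
/u/ (word-final): rule 3 targets it, but not before a nasal consonant → unchanged [u].

[pʰaɾotaɡɡu]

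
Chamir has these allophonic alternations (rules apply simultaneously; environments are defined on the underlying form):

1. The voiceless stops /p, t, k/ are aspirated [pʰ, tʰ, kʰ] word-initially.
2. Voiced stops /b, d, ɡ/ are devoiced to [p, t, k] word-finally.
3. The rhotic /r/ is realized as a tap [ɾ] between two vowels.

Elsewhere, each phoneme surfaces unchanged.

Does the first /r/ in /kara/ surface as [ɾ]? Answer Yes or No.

Yes

/r/ (between /a/ and /a/) occurs between two vowels → [ɾ] by rule 3.
The actual realization is [ɾ], which matches [ɾ].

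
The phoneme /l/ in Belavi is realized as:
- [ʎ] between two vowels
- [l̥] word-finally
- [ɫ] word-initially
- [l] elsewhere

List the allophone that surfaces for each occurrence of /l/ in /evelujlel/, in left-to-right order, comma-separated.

[ʎ], [l], [l̥]

Occurrence 1 (position 4): between two vowels → [ʎ].
Occurrence 2 (position 7): no conditioning environment matches → elsewhere allophone [l].
Occurrence 3 (position 9): word-finally → [l̥].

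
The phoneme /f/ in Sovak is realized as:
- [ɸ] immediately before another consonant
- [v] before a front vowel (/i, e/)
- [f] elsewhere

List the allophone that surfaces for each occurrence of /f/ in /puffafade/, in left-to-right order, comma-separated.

Occurrence 1 (position 3): immediately before another consonant → [ɸ].
Occurrence 2 (position 4): no conditioning environment matches → elsewhere allophone [f].
Occurrence 3 (position 6): no conditioning environment matches → elsewhere allophone [f].

[ɸ], [f], [f]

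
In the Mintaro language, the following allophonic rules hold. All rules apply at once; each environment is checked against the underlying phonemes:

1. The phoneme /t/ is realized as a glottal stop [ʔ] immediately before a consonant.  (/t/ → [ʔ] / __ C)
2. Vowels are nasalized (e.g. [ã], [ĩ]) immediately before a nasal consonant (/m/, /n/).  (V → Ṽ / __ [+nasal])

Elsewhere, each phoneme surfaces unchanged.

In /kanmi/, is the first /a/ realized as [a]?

/a/ meets the environment for rule 2 (before a nasal consonant) → [ã].
The actual realization is [ã], not [a].

No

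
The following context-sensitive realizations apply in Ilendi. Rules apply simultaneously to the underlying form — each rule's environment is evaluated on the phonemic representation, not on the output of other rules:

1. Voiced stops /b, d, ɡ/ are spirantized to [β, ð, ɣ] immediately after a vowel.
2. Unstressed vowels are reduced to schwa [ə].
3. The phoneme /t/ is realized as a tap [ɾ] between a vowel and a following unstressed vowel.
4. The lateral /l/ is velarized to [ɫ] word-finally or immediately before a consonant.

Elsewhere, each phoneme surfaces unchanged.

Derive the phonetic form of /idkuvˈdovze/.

Rule 2 applies to /i/ (word-initial: in an unstressed syllable) → [ə].
/d/ (between /i/ and /k/) occurs immediately after a vowel → [ð] by rule 1.
Rule 2 applies to /u/ (between /k/ and /v/: in an unstressed syllable) → [ə].
/d/ — between /v/ and /o/; rule 1 does not apply here → [d].
/o/ — between /d/ and /v/; rule 2 does not apply here → [o].
Rule 2 applies to /e/ (word-final: in an unstressed syllable) → [ə].

[əðkəvˈdovzə]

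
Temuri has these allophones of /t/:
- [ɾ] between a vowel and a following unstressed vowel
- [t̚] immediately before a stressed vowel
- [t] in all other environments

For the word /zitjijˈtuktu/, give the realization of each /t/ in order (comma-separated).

[t], [t̚], [t]

Occurrence 1 (position 3): no conditioning environment matches → elsewhere allophone [t].
Occurrence 2 (position 7): immediately before a stressed vowel → [t̚].
Occurrence 3 (position 10): no conditioning environment matches → elsewhere allophone [t].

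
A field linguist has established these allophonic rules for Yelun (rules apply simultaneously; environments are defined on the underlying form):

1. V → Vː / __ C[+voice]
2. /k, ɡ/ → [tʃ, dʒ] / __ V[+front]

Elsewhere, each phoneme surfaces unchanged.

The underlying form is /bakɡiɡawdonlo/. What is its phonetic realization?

/b/ — not in any rule's target class → [b].
/a/ (between /b/ and /k/) fails the environment for rule 1, so it stays [a].
/k/ (between /a/ and /ɡ/) fails the environment for rule 2, so it stays [k].
/ɡ/ meets the environment for rule 2 (before a front vowel) → [dʒ].
/i/ (between /ɡ/ and /ɡ/) occurs before a voiced consonant → [iː] by rule 1.
/ɡ/ (between /i/ and /a/): rule 2 targets it, but not before a front vowel → unchanged [ɡ].
/a/ — between /ɡ/ and /w/, before a voiced consonant — surfaces as [aː] (rule 1).
/w/ — not in any rule's target class → [w].
/d/ (between /w/ and /o/) is unaffected → [d].
/o/ (between /d/ and /n/): before a voiced consonant, so rule 1 applies → [oː].
/n/ (between /o/ and /l/) is unaffected → [n].
/l/ — not in any rule's target class → [l].
/o/ (word-final) fails the environment for rule 1, so it stays [o].

[bakdʒiːɡaːwdoːnlo]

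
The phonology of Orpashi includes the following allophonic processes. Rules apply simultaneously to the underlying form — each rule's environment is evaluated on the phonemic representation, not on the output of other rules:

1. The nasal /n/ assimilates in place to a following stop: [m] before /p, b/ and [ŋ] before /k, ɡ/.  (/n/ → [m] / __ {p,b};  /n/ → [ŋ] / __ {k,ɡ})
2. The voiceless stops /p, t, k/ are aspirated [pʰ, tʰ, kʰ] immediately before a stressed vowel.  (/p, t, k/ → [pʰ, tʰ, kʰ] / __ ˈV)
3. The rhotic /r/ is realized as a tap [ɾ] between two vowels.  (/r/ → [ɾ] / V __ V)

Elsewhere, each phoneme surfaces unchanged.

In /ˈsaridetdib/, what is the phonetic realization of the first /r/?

/r/ meets the environment for rule 3 (between two vowels) → [ɾ].

[ɾ]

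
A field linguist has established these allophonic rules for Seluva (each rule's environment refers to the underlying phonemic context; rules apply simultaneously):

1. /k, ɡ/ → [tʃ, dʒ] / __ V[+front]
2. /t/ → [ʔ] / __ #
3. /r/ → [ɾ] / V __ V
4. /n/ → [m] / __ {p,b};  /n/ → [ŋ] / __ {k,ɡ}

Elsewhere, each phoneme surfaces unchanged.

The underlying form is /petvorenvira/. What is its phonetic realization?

/p/ stays [p].
/e/ (between /p/ and /t/): no rule targets it → [e].
/t/ (between /e/ and /v/): rule 2 targets it, but not word-finally → unchanged [t].
/v/ — not in any rule's target class → [v].
/o/ stays [o].
/r/ (between /o/ and /e/) occurs between two vowels → [ɾ] by rule 3.
/e/ (between /r/ and /n/): no rule targets it → [e].
/n/ — between /e/ and /v/; rule 4 does not apply here → [n].
/v/ — not in any rule's target class → [v].
/i/ (between /v/ and /r/): no rule targets it → [i].
/r/ — between /i/ and /a/, between two vowels — surfaces as [ɾ] (rule 3).
/a/ (word-final): no rule targets it → [a].

[petvoɾenviɾa]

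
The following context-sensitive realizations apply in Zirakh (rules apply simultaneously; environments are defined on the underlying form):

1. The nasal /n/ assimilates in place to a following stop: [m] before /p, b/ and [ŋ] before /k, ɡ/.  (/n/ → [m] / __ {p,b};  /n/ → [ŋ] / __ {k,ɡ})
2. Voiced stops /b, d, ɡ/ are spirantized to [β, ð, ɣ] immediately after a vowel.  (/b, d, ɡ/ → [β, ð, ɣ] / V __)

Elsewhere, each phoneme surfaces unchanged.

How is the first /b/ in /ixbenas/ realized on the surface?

/b/ (between /x/ and /e/) is in the target of rule 2 but the environment (immediately after a vowel) is not met → [b].

[b]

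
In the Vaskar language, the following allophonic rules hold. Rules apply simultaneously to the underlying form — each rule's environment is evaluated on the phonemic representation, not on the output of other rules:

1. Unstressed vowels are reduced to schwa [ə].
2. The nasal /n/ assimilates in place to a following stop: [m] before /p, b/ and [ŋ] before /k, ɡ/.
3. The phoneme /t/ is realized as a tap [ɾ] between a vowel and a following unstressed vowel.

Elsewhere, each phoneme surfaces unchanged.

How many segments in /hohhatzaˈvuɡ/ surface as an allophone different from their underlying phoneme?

Segments that undergo a rule: /o/ → [ə] (rule 1); /a/ → [ə] (rule 1); /a/ → [ə] (rule 1).
All other segments surface unchanged.

3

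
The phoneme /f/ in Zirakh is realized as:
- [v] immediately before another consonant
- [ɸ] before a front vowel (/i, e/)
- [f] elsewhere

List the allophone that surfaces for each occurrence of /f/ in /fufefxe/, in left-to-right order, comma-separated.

Occurrence 1 (position 1): no conditioning environment matches → elsewhere allophone [f].
Occurrence 2 (position 3): before a front vowel (/i, e/) → [ɸ].
Occurrence 3 (position 5): immediately before another consonant → [v].

[f], [ɸ], [v]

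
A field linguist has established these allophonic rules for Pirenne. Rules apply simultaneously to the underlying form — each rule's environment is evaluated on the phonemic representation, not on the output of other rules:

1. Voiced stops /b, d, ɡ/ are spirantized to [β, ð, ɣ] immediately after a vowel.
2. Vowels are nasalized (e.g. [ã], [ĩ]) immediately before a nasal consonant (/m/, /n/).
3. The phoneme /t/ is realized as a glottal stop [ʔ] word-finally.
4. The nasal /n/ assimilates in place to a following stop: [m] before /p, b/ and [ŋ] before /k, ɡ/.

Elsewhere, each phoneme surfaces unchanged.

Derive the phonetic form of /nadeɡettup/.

/n/ (word-initial): rule 4 targets it, but not before a labial or velar stop → unchanged [n].
/a/ (between /n/ and /d/) fails the environment for rule 2, so it stays [a].
Rule 1 applies to /d/ (between /a/ and /e/: immediately after a vowel) → [ð].
/e/ — between /d/ and /ɡ/; rule 2 does not apply here → [e].
/ɡ/ (between /e/ and /e/): immediately after a vowel, so rule 1 applies → [ɣ].
/e/ (between /ɡ/ and /t/): rule 2 targets it, but not before a nasal consonant → unchanged [e].
/t/ (between /e/ and /t/) fails the environment for rule 3, so it stays [t].
/t/ — between /t/ and /u/; rule 3 does not apply here → [t].
/u/ (between /t/ and /p/): rule 2 targets it, but not before a nasal consonant → unchanged [u].

[naðeɣettup]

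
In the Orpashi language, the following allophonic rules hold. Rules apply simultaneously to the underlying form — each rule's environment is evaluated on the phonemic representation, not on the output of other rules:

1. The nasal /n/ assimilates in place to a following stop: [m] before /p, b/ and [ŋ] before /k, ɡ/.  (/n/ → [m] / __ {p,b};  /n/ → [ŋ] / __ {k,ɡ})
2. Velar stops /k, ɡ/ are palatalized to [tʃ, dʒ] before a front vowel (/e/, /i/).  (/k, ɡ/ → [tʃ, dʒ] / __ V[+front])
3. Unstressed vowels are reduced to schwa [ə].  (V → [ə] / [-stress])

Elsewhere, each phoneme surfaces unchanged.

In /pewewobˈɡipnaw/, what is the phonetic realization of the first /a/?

[ə]

/a/ meets the environment for rule 3 (in an unstressed syllable) → [ə].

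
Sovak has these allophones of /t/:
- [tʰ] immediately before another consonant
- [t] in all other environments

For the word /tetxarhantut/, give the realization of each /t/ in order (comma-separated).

[t], [tʰ], [t], [t]

Occurrence 1 (position 1): no conditioning environment matches → elsewhere allophone [t].
Occurrence 2 (position 3): immediately before another consonant → [tʰ].
Occurrence 3 (position 10): no conditioning environment matches → elsewhere allophone [t].
Occurrence 4 (position 12): no conditioning environment matches → elsewhere allophone [t].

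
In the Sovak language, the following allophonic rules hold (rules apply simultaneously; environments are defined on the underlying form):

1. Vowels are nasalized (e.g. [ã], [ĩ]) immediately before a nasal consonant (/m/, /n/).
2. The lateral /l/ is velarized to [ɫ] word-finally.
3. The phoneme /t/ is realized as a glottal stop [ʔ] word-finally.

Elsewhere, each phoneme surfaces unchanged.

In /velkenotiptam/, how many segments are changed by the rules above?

2

Segments that undergo a rule: /e/ → [ẽ] (rule 1); /a/ → [ã] (rule 1).
All other segments surface unchanged.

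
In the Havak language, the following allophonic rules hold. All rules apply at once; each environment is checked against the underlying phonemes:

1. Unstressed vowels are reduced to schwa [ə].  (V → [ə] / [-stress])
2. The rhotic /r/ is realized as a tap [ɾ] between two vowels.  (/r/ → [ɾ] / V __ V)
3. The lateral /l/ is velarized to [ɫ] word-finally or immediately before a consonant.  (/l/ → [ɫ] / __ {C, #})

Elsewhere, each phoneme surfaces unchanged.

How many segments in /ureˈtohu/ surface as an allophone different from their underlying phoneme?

Segments that undergo a rule: /u/ → [ə] (rule 1); /r/ → [ɾ] (rule 2); /e/ → [ə] (rule 1); /u/ → [ə] (rule 1).
All other segments surface unchanged.

4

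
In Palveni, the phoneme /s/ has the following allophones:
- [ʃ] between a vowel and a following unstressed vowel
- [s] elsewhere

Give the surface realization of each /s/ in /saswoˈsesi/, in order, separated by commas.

Occurrence 1 (position 1): no conditioning environment matches → elsewhere allophone [s].
Occurrence 2 (position 3): no conditioning environment matches → elsewhere allophone [s].
Occurrence 3 (position 6): no conditioning environment matches → elsewhere allophone [s].
Occurrence 4 (position 8): between a vowel and a following unstressed vowel → [ʃ].

[s], [s], [s], [ʃ]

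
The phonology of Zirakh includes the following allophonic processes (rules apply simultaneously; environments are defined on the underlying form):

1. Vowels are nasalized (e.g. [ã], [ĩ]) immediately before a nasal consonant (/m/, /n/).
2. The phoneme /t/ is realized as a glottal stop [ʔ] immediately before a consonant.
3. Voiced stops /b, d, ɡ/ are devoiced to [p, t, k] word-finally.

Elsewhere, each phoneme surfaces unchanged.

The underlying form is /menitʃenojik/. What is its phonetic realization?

[mẽniʔʃẽnojik]

/e/ — between /m/ and /n/, before a nasal consonant — surfaces as [ẽ] (rule 1).
/i/ (between /n/ and /t/): rule 1 targets it, but not before a nasal consonant → unchanged [i].
/t/ — between /i/ and /ʃ/, immediately before a consonant — surfaces as [ʔ] (rule 2).
/e/ — between /ʃ/ and /n/, before a nasal consonant — surfaces as [ẽ] (rule 1).
/o/ (between /n/ and /j/): rule 1 targets it, but not before a nasal consonant → unchanged [o].
/i/ — between /j/ and /k/; rule 1 does not apply here → [i].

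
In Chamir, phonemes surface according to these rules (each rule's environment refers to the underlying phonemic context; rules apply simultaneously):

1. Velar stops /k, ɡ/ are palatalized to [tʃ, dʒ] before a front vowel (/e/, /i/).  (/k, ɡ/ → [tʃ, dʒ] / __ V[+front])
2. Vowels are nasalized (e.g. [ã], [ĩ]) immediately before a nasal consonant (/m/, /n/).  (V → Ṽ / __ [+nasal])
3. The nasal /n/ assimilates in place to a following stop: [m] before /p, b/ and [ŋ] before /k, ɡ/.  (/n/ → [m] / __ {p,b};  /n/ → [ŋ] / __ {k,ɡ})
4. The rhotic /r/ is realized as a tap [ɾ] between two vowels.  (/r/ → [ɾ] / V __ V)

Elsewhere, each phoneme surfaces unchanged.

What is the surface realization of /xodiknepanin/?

/x/ stays [x].
/o/ (between /x/ and /d/): rule 2 targets it, but not before a nasal consonant → unchanged [o].
/d/ (between /o/ and /i/): no rule targets it → [d].
/i/ — between /d/ and /k/; rule 2 does not apply here → [i].
/k/ (between /i/ and /n/) fails the environment for rule 1, so it stays [k].
/n/ (between /k/ and /e/): rule 3 targets it, but not before a labial or velar stop → unchanged [n].
/e/ — between /n/ and /p/; rule 2 does not apply here → [e].
/p/ (between /e/ and /a/): no rule targets it → [p].
/a/ (between /p/ and /n/): before a nasal consonant, so rule 2 applies → [ã].
/n/ — between /a/ and /i/; rule 3 does not apply here → [n].
Rule 2 applies to /i/ (between /n/ and /n/: before a nasal consonant) → [ĩ].
/n/ (word-final): rule 3 targets it, but not before a labial or velar stop → unchanged [n].

[xodiknepãnĩn]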